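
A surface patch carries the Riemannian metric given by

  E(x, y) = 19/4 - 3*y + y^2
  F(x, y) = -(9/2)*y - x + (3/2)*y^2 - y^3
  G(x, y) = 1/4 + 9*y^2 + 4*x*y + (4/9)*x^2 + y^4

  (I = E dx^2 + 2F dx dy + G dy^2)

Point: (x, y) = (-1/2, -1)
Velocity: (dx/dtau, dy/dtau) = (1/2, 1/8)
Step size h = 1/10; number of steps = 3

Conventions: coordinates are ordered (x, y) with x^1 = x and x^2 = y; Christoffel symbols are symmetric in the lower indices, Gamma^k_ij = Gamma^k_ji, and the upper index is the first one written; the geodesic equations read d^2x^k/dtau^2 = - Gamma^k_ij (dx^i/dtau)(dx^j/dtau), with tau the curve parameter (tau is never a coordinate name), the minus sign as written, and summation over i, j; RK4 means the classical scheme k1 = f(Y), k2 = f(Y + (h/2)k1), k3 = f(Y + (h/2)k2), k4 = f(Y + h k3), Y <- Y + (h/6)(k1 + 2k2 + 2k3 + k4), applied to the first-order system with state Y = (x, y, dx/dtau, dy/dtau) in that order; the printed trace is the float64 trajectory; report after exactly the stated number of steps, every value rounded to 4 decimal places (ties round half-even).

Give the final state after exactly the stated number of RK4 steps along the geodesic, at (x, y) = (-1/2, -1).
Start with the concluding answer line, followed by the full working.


Answer: x = -0.3458, y = -0.9649, dx/dtau = 0.5285, dy/dtau = 0.1078

f(Y) = (dx/dtau, dy/dtau, -Gamma^x_ij Y'^i Y'^j, -Gamma^y_ij Y'^i Y'^j) with the Gammas evaluated at the stage position; h = 0.100000; intermediate values shown to 6 dp
step 0: x = -0.5000, y = -1.0000, dx/dtau = 0.5000, dy/dtau = 0.1250
step 1:
  k1: at (x, y) = (-0.500000, -1.000000), (dx/dtau, dy/dtau) = (0.500000, 0.125000); Gamma_xxx = -0.216722, Gamma_xxy = -0.274247, Gamma_xyy = -0.237384, Gamma_yxx = 0.252843, Gamma_yxy = -0.013378, Gamma_yyy = -0.826756; k1 = (0.500000, 0.125000, 0.092171, -0.048620)
  k2: at (x, y) = (-0.475000, -0.993750), (dx/dtau, dy/dtau) = (0.504609, 0.122569); Gamma_xxx = -0.218697, Gamma_xxy = -0.274406, Gamma_xyy = -0.235703, Gamma_yxx = 0.257340, Gamma_yxy = -0.013667, Gamma_yyy = -0.835437; k2 = (0.504609, 0.122569, 0.093171, -0.051285)
  k3: at (x, y) = (-0.474770, -0.993872), (dx/dtau, dy/dtau) = (0.504659, 0.122436); Gamma_xxx = -0.218710, Gamma_xxy = -0.274416, Gamma_xyy = -0.235754, Gamma_yxx = 0.257337, Gamma_yxy = -0.013646, Gamma_yyy = -0.835368; k3 = (0.504659, 0.122436, 0.093147, -0.051330)
  k4: at (x, y) = (-0.449534, -0.987756), (dx/dtau, dy/dtau) = (0.509315, 0.119867); Gamma_xxx = -0.220739, Gamma_xxy = -0.274589, Gamma_xyy = -0.234153, Gamma_yxx = 0.261961, Gamma_yxy = -0.013914, Gamma_yyy = -0.844129; k4 = (0.509315, 0.119867, 0.094152, -0.054126)
  Y <- Y + (h/6)(k1 + 2k2 + 2k3 + k4): x = -0.4495, y = -0.9878, dx/dtau = 0.5093, dy/dtau = 0.1199
step 2:
  k1: at (x, y) = (-0.449536, -0.987752), (dx/dtau, dy/dtau) = (0.509316, 0.119867); Gamma_xxx = -0.220739, Gamma_xxy = -0.274589, Gamma_xyy = -0.234151, Gamma_yxx = 0.261962, Gamma_yxy = -0.013914, Gamma_yyy = -0.844132; k1 = (0.509316, 0.119867, 0.094152, -0.054126)
  k2: at (x, y) = (-0.424070, -0.981759), (dx/dtau, dy/dtau) = (0.514024, 0.117161); Gamma_xxx = -0.222825, Gamma_xxy = -0.274775, Gamma_xyy = -0.232625, Gamma_yxx = 0.266721, Gamma_yxy = -0.014162, Gamma_yyy = -0.852984; k2 = (0.514024, 0.117161, 0.095164, -0.057059)
  k3: at (x, y) = (-0.423835, -0.981894), (dx/dtau, dy/dtau) = (0.514074, 0.117014); Gamma_xxx = -0.222838, Gamma_xxy = -0.274787, Gamma_xyy = -0.232680, Gamma_yxx = 0.266715, Gamma_yxy = -0.014139, Gamma_yyy = -0.852902; k3 = (0.514074, 0.117014, 0.095135, -0.057106)
  k4: at (x, y) = (-0.398128, -0.976051), (dx/dtau, dy/dtau) = (0.518829, 0.114156); Gamma_xxx = -0.224982, Gamma_xxy = -0.274989, Gamma_xyy = -0.231238, Gamma_yxx = 0.271606, Gamma_yxy = -0.014361, Gamma_yyy = -0.861821; k4 = (0.518829, 0.114156, 0.096149, -0.060180)
  Y <- Y + (h/6)(k1 + 2k2 + 2k3 + k4): x = -0.3981, y = -0.9760, dx/dtau = 0.5188, dy/dtau = 0.1142
step 3:
  k1: at (x, y) = (-0.398130, -0.976046), (dx/dtau, dy/dtau) = (0.518831, 0.114156); Gamma_xxx = -0.224982, Gamma_xxy = -0.274989, Gamma_xyy = -0.231236, Gamma_yxx = 0.271608, Gamma_yxy = -0.014362, Gamma_yyy = -0.861825; k1 = (0.518831, 0.114156, 0.096149, -0.060181)
  k2: at (x, y) = (-0.372189, -0.970338), (dx/dtau, dy/dtau) = (0.523638, 0.111147); Gamma_xxx = -0.227185, Gamma_xxy = -0.275206, Gamma_xyy = -0.229872, Gamma_yxx = 0.276640, Gamma_yxy = -0.014559, Gamma_yyy = -0.870826; k2 = (0.523638, 0.111147, 0.097168, -0.063401)
  k3: at (x, y) = (-0.371948, -0.970488), (dx/dtau, dy/dtau) = (0.523689, 0.110986); Gamma_xxx = -0.227198, Gamma_xxy = -0.275219, Gamma_xyy = -0.229932, Gamma_yxx = 0.276629, Gamma_yxy = -0.014533, Gamma_yyy = -0.870729; k3 = (0.523689, 0.110986, 0.097134, -0.063451)
  k4: at (x, y) = (-0.345761, -0.964947), (dx/dtau, dy/dtau) = (0.528544, 0.107811); Gamma_xxx = -0.229462, Gamma_xxy = -0.275455, Gamma_xyy = -0.228656, Gamma_yxx = 0.281799, Gamma_yxy = -0.014700, Gamma_yyy = -0.879784; k4 = (0.528544, 0.107811, 0.098152, -0.066822)
  Y <- Y + (h/6)(k1 + 2k2 + 2k3 + k4): x = -0.3458, y = -0.9649, dx/dtau = 0.5285, dy/dtau = 0.1078


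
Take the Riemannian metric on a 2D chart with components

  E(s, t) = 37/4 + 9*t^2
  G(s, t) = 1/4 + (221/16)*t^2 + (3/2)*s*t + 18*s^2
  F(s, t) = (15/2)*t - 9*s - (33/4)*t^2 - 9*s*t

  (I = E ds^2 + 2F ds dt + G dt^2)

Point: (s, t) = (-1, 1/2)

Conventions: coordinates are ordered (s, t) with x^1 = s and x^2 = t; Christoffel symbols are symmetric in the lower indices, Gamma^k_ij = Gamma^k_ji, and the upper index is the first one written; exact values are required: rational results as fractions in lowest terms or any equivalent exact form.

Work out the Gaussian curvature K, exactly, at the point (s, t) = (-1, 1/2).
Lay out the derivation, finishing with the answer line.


E = 23/2, F = 243/16, G = 1341/64, EG - F^2 = 2637/256 at the point
E_s = 0, E_t = 9, F_s = -27/2, F_t = 33/4, G_s = -141/4, G_t = 197/16
E_tt = 18, F_st = -9, G_ss = 36
Brioschi: K = (det M1 - det M2) / (EG - F^2)^2 with the standard first/second-derivative matrices M1, M2.
M1 = [[-E_tt/2 + F_st - G_ss/2, E_s/2, F_s - E_t/2], [F_t - G_s/2, E, F], [G_t/2, F, G]] = [[-36, 0, -18], [207/8, 23/2, 243/16], [197/32, 243/16, 1341/64]]; det M1 = -98721/16
M2 = [[0, E_t/2, G_s/2], [E_t/2, E, F], [G_s/2, F, G]] = [[0, 9/2, -141/8], [9/2, 23/2, 243/16], [-141/8, 243/16, 1341/64]]; det M2 = -1639881/256
det M1 - det M2 = 60345/256; K = 60345/256 / (2637/256)^2 = 190720/85849

Answer: K = 190720/85849


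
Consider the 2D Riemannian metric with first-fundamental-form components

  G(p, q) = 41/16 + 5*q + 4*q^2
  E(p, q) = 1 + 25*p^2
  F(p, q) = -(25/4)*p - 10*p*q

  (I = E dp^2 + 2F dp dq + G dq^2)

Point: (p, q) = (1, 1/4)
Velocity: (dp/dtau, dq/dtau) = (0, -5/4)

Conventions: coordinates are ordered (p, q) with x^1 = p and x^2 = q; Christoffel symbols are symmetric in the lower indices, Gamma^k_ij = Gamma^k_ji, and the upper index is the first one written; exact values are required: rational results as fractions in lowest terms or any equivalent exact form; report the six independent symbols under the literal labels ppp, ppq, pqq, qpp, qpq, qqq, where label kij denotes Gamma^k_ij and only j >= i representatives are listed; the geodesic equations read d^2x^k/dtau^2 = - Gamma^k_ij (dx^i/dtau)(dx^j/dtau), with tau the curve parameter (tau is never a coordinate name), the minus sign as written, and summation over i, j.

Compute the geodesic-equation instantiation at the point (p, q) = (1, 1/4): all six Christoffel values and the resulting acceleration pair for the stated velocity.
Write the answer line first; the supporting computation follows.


Answer: Gamma_ppp = 80/93, Gamma_ppq = 0, Gamma_pqq = -32/93, Gamma_qpp = -28/93, Gamma_qpq = 0, Gamma_qqq = 56/465; accelerations (d^2p/dtau^2, d^2q/dtau^2) = (50/93, -35/186)

E = 26, F = -35/4, G = 65/16 at the point
E_p = 50, E_q = 0, F_p = -35/4, F_q = -10, G_p = 0, G_q = 7
EG - F^2 = 465/16;  g^inv = (16/465) * [[65/16, 35/4], [35/4, 26]]
first-kind symbols [ij,l] = (1/2)(d_i g_jl + d_j g_il - d_l g_ij): [pp,p] = E_p/2 = 25, [pp,q] = F_p - E_q/2 = -35/4, [pq,p] = E_q/2 = 0, [pq,q] = G_p/2 = 0, [qq,p] = F_q - G_p/2 = -10, [qq,q] = G_q/2 = 7/2
Gamma^p_ij = (G*[ij,p] - F*[ij,q])/(EG - F^2), Gamma^q_ij = (E*[ij,q] - F*[ij,p])/(EG - F^2)
Gamma_ppp = 80/93, Gamma_ppq = 0, Gamma_pqq = -32/93, Gamma_qpp = -28/93, Gamma_qpq = 0, Gamma_qqq = 56/465
d^2p/dtau^2 = -(Gamma_ppp*(0)^2 + 2*Gamma_ppq*(0)*(-5/4) + Gamma_pqq*(-5/4)^2) = 50/93
d^2q/dtau^2 = -(Gamma_qpp*(0)^2 + 2*Gamma_qpq*(0)*(-5/4) + Gamma_qqq*(-5/4)^2) = -35/186


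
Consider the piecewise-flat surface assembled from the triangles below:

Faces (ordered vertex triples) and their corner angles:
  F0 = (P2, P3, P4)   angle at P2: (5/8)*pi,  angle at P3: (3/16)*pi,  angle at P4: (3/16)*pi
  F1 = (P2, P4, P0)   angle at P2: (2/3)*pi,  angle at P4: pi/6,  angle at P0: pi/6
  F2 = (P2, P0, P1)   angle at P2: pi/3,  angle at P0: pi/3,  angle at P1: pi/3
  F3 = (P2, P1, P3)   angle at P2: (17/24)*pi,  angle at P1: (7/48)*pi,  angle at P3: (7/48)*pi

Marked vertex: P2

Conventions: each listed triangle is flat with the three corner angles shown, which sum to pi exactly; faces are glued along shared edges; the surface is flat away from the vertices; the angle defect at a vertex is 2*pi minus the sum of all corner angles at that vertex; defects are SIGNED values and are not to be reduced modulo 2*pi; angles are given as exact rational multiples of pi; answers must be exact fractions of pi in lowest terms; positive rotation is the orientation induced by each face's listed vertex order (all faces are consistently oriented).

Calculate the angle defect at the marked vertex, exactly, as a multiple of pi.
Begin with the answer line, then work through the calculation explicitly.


Answer: defect(P2) = -pi/3

Sum of corner angles at P2: (7/3)*pi
defect = 2*pi - (7/3)*pi


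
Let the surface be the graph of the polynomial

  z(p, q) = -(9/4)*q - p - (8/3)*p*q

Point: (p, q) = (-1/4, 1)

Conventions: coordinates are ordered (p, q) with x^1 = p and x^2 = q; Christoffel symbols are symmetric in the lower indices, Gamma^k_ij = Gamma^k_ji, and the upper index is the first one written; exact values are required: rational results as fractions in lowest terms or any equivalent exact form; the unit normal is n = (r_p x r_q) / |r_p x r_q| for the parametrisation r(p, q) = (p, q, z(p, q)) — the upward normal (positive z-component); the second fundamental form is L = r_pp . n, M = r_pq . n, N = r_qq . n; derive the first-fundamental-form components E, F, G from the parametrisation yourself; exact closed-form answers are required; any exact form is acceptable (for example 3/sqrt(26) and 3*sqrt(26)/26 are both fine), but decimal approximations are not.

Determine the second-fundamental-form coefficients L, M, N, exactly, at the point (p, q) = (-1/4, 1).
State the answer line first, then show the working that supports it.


Answer: L = 0, M = -32*sqrt(2441)/2441, N = 0

z_p = -11/3, z_q = -19/12, z_pp = 0, z_pq = -8/3, z_qq = 0
E = 130/9, F = 209/36, G = 505/144; answer radicand W^2 = 2441/144
unnormalised second-form numerators: l = 0, m = -8/3, n = 0; L = l/sqrt(2441/144), and similarly M = m/sqrt(W^2), N = n/sqrt(W^2)


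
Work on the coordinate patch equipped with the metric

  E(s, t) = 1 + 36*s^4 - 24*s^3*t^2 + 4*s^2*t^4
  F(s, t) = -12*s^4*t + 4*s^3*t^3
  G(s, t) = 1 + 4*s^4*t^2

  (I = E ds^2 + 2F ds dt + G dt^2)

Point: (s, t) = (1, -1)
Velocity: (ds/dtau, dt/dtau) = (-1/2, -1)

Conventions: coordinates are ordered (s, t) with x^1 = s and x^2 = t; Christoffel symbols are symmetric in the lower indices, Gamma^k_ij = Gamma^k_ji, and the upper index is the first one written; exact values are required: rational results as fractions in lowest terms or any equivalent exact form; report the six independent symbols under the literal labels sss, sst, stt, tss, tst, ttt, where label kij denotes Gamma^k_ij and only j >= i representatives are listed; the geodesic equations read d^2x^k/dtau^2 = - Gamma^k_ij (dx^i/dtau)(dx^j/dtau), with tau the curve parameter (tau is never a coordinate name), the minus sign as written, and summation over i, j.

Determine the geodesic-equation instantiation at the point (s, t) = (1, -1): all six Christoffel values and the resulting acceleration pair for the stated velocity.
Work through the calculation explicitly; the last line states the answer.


E = 17, F = 8, G = 5 at the point
E_s = 80, E_t = 32, F_s = 36, F_t = 0, G_s = 16, G_t = -8
EG - F^2 = 21;  g^inv = (1/21) * [[5, -8], [-8, 17]]
first-kind symbols [ij,l] = (1/2)(d_i g_jl + d_j g_il - d_l g_ij): [ss,s] = E_s/2 = 40, [ss,t] = F_s - E_t/2 = 20, [st,s] = E_t/2 = 16, [st,t] = G_s/2 = 8, [tt,s] = F_t - G_s/2 = -8, [tt,t] = G_t/2 = -4
Gamma^s_ij = (G*[ij,s] - F*[ij,t])/(EG - F^2), Gamma^t_ij = (E*[ij,t] - F*[ij,s])/(EG - F^2)
Gamma_sss = 40/21, Gamma_sst = 16/21, Gamma_stt = -8/21, Gamma_tss = 20/21, Gamma_tst = 8/21, Gamma_ttt = -4/21
d^2s/dtau^2 = -(Gamma_sss*(-1/2)^2 + 2*Gamma_sst*(-1/2)*(-1) + Gamma_stt*(-1)^2) = -6/7
d^2t/dtau^2 = -(Gamma_tss*(-1/2)^2 + 2*Gamma_tst*(-1/2)*(-1) + Gamma_ttt*(-1)^2) = -3/7

Answer: Gamma_sss = 40/21, Gamma_sst = 16/21, Gamma_stt = -8/21, Gamma_tss = 20/21, Gamma_tst = 8/21, Gamma_ttt = -4/21; accelerations (d^2s/dtau^2, d^2t/dtau^2) = (-6/7, -3/7)


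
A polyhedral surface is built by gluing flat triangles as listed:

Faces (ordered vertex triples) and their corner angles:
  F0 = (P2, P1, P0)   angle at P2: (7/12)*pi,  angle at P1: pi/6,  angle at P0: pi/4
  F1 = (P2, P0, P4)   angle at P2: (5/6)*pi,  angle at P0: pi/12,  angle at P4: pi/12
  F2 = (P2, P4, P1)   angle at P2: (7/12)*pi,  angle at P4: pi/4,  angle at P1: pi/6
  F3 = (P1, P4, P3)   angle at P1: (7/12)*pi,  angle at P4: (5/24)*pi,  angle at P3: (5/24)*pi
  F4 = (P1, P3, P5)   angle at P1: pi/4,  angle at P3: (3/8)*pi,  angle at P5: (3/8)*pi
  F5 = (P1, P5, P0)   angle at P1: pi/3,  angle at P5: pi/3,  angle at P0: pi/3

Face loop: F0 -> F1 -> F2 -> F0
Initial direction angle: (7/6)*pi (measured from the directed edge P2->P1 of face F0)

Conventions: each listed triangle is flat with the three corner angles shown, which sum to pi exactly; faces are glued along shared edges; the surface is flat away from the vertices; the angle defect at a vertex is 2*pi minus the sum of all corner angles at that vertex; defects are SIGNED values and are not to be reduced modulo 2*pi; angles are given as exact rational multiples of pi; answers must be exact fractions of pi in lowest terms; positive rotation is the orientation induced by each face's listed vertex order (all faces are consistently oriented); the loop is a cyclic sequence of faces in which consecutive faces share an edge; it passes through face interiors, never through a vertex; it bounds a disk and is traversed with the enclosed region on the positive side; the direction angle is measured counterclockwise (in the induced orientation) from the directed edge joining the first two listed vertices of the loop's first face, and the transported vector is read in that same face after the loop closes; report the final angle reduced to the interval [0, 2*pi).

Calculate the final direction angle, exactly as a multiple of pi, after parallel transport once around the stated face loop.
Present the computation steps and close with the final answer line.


enclosed vertex P2: corner angles sum to 2*pi, defect = 2*pi - 2*pi = 0
adding the enclosed defects to the starting angle (mod 2*pi, induced orientation) gives the holonomy
final angle = (7/6)*pi + 0 = (7/6)*pi (mod 2*pi)

Answer: final direction angle = (7/6)*pi


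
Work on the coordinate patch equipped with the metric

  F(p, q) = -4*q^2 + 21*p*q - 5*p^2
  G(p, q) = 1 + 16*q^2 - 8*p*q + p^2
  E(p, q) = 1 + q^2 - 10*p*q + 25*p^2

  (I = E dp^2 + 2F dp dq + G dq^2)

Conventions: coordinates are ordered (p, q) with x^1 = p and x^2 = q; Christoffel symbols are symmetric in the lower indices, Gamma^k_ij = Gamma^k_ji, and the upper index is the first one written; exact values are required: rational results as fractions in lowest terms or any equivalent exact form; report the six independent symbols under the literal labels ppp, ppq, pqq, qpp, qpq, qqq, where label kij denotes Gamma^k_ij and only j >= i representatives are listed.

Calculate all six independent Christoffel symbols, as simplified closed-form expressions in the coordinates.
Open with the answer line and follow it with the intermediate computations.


Answer: Gamma_ppp = (25*p - 5*q)/(26*p^2 - 18*p*q + 17*q^2 + 1), Gamma_ppq = (-5*p + q)/(26*p^2 - 18*p*q + 17*q^2 + 1), Gamma_pqq = (20*p - 4*q)/(26*p^2 - 18*p*q + 17*q^2 + 1), Gamma_qpp = (-5*p + 20*q)/(26*p^2 - 18*p*q + 17*q^2 + 1), Gamma_qpq = (p - 4*q)/(26*p^2 - 18*p*q + 17*q^2 + 1), Gamma_qqq = (-4*p + 16*q)/(26*p^2 - 18*p*q + 17*q^2 + 1)

E = 1 + q^2 - 10*p*q + 25*p^2; F = -4*q^2 + 21*p*q - 5*p^2; G = 1 + 16*q^2 - 8*p*q + p^2
Gamma^k_ij = (1/2) g^{kl} (d_i g_jl + d_j g_il - d_l g_ij), with g^inv = (1/(EG-F^2)) [[G, -F], [-F, E]]
first partials: E_p = -10*q + 50*p, E_q = 2*q - 10*p, F_p = 21*q - 10*p, F_q = -8*q + 21*p, G_p = -8*q + 2*p, G_q = 32*q - 8*p
D = EG - F^2 = 1 + 17*q^2 - 18*p*q + 26*p^2
expanded: Gamma^p_pp = (G E_p - 2F F_p + F E_q)/(2D), Gamma^p_pq = (G E_q - F G_p)/(2D), Gamma^p_qq = (2G F_q - G G_p - F G_q)/(2D), Gamma^q_pp = (2E F_p - E E_q - F E_p)/(2D), Gamma^q_pq = (E G_p - F E_q)/(2D), Gamma^q_qq = (E G_q - 2F F_q + F G_p)/(2D); substitute and cancel common factors


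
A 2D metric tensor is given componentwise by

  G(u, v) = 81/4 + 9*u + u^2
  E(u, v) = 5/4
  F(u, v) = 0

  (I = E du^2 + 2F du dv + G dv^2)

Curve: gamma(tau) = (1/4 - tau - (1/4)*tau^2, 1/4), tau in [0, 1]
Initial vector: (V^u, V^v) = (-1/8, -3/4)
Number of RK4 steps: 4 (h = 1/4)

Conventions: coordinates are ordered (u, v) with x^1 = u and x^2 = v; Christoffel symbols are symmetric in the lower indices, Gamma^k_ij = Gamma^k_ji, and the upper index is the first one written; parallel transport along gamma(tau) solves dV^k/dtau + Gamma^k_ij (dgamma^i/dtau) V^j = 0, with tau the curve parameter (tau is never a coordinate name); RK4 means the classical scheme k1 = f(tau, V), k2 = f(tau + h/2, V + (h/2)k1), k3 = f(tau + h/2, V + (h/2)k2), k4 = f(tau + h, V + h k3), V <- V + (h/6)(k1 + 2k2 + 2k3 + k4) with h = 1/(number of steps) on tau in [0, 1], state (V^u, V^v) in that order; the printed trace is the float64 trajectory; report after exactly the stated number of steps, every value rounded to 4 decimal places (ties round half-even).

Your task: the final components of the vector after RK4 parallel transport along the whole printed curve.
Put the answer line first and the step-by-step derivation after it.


Answer: V^u = -0.1250, V^v = -1.0179

gamma'(tau) = (-1 - (1/2)*tau, 0); f(tau, V)^k = -Gamma^k_ij(gamma(tau)) gamma'^i(tau) V^j; h = 1/4; intermediate values shown to 6 dp
curve data and Christoffel symbols at the stage parameters:
  tau = 0.000000: gamma = (0.250000, 0.250000), gamma' = (-1.000000, 0.000000); Gamma_uuu = 0.000000, Gamma_uuv = 0.000000, Gamma_uvv = -3.800000, Gamma_vuu = 0.000000, Gamma_vuv = 0.210526, Gamma_vvv = 0.000000
  tau = 0.125000: gamma = (0.121094, 0.250000), gamma' = (-1.062500, 0.000000); Gamma_uuu = 0.000000, Gamma_uuv = 0.000000, Gamma_uvv = -3.696875, Gamma_vuu = 0.000000, Gamma_vuv = 0.216399, Gamma_vvv = 0.000000
  tau = 0.250000: gamma = (-0.015625, 0.250000), gamma' = (-1.125000, 0.000000); Gamma_uuu = 0.000000, Gamma_uuv = 0.000000, Gamma_uvv = -3.587500, Gamma_vuu = 0.000000, Gamma_vuv = 0.222997, Gamma_vvv = 0.000000
  tau = 0.375000: gamma = (-0.160156, 0.250000), gamma' = (-1.187500, 0.000000); Gamma_uuu = 0.000000, Gamma_uuv = 0.000000, Gamma_uvv = -3.471875, Gamma_vuu = 0.000000, Gamma_vuv = 0.230423, Gamma_vvv = 0.000000
  tau = 0.500000: gamma = (-0.312500, 0.250000), gamma' = (-1.250000, 0.000000); Gamma_uuu = 0.000000, Gamma_uuv = 0.000000, Gamma_uvv = -3.350000, Gamma_vuu = 0.000000, Gamma_vuv = 0.238806, Gamma_vvv = 0.000000
  tau = 0.625000: gamma = (-0.472656, 0.250000), gamma' = (-1.312500, 0.000000); Gamma_uuu = 0.000000, Gamma_uuv = 0.000000, Gamma_uvv = -3.221875, Gamma_vuu = 0.000000, Gamma_vuv = 0.248303, Gamma_vvv = 0.000000
  tau = 0.750000: gamma = (-0.640625, 0.250000), gamma' = (-1.375000, 0.000000); Gamma_uuu = 0.000000, Gamma_uuv = 0.000000, Gamma_uvv = -3.087500, Gamma_vuu = 0.000000, Gamma_vuv = 0.259109, Gamma_vvv = 0.000000
  tau = 0.875000: gamma = (-0.816406, 0.250000), gamma' = (-1.437500, 0.000000); Gamma_uuu = 0.000000, Gamma_uuv = 0.000000, Gamma_uvv = -2.946875, Gamma_vuu = 0.000000, Gamma_vuv = 0.271474, Gamma_vvv = 0.000000
  tau = 1.000000: gamma = (-1.000000, 0.250000), gamma' = (-1.500000, 0.000000); Gamma_uuu = 0.000000, Gamma_uuv = 0.000000, Gamma_uvv = -2.800000, Gamma_vuu = 0.000000, Gamma_vuv = 0.285714, Gamma_vvv = 0.000000
step 0: V^u = -0.1250, V^v = -0.7500
step 1: k1 = (0.000000, -0.157895), k2 = (0.000000, -0.176981), k3 = (0.000000, -0.177529), k4 = (0.000000, -0.199288); V <- V + (h/6)(k1 + 2k2 + 2k3 + k4): V^u = -0.1250, V^v = -0.7944
step 2: k1 = (0.000000, -0.199298), k2 = (0.000000, -0.224193), k3 = (0.000000, -0.225045), k4 = (0.000000, -0.253936); V <- V + (h/6)(k1 + 2k2 + 2k3 + k4): V^u = -0.1250, V^v = -0.8507
step 3: k1 = (0.000000, -0.253954), k2 = (0.000000, -0.287601), k3 = (0.000000, -0.288972), k4 = (0.000000, -0.328838); V <- V + (h/6)(k1 + 2k2 + 2k3 + k4): V^u = -0.1250, V^v = -0.9231
step 4: k1 = (0.000000, -0.328870), k2 = (0.000000, -0.376268), k3 = (0.000000, -0.378580), k4 = (0.000000, -0.436167); V <- V + (h/6)(k1 + 2k2 + 2k3 + k4): V^u = -0.1250, V^v = -1.0179


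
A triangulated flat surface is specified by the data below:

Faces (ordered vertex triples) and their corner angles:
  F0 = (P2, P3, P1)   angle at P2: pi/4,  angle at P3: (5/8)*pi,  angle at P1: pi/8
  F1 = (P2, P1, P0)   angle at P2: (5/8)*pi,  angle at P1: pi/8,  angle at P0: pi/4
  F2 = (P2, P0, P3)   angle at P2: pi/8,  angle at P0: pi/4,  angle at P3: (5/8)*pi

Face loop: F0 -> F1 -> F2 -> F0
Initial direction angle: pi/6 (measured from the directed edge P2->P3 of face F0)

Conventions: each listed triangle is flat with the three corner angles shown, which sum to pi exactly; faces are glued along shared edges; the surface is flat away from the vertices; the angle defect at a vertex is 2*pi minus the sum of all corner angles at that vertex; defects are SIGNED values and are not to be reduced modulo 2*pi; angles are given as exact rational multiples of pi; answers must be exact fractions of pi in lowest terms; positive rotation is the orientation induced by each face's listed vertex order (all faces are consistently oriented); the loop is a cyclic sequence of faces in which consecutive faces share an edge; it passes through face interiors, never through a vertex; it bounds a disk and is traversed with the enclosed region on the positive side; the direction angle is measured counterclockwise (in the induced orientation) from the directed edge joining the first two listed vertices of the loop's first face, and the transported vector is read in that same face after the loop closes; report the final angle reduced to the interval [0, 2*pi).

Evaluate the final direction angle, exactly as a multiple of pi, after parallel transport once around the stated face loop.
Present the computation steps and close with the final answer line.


enclosed vertex P2: corner angles sum to pi, defect = 2*pi - pi = pi
summing the enclosed defects onto the initial angle, mod 2*pi in the induced orientation:
final angle = pi/6 + pi = (7/6)*pi (mod 2*pi)

Answer: final direction angle = (7/6)*pi


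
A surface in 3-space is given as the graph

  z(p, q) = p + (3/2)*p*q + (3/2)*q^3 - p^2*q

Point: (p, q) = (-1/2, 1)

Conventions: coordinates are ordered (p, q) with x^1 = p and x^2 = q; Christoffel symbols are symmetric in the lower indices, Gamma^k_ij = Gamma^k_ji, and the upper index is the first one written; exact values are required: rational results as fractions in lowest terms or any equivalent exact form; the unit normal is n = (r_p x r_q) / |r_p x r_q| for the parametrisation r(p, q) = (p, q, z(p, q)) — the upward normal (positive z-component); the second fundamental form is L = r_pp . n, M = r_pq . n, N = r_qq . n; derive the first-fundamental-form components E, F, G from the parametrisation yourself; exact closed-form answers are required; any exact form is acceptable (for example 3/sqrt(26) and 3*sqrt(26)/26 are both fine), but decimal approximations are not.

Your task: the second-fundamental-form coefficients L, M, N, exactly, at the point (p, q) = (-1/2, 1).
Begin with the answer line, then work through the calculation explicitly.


Answer: L = -2*sqrt(102)/51, M = 5*sqrt(102)/102, N = 3*sqrt(102)/17

z_p = 7/2, z_q = 7/2, z_pp = -2, z_pq = 5/2, z_qq = 9
E = 53/4, F = 49/4, G = 53/4; answer radicand W^2 = 51/2
unnormalised second-form numerators: l = -2, m = 5/2, n = 9; L = l/sqrt(51/2), and similarly M = m/sqrt(W^2), N = n/sqrt(W^2)


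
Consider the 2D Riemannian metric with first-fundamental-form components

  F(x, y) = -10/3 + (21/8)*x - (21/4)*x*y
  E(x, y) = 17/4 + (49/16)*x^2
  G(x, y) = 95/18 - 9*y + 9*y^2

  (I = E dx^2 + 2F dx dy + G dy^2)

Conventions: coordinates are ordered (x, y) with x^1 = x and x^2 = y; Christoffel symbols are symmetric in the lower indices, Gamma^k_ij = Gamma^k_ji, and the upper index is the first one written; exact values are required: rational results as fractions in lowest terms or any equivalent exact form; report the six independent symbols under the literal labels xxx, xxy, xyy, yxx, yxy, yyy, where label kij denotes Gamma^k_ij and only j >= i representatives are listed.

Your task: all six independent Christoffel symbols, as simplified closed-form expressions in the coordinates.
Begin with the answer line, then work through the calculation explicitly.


Answer: Gamma_xxx = (5341*x - 10080*y + 5040)/(5341*x^2 - 20160*x*y + 10080*x + 22032*y^2 - 22032*y + 6520), Gamma_xxy = 0, Gamma_xyy = (-9156*x + 17280*y - 8640)/(5341*x^2 - 20160*x*y + 10080*x + 22032*y^2 - 22032*y + 6520), Gamma_yxx = (5880*x - 12852*y + 6426)/(5341*x^2 - 20160*x*y + 10080*x + 22032*y^2 - 22032*y + 6520), Gamma_yxy = 0, Gamma_yyy = (-10080*x + 22032*y - 11016)/(5341*x^2 - 20160*x*y + 10080*x + 22032*y^2 - 22032*y + 6520)

E = 17/4 + (49/16)*x^2; F = -10/3 + (21/8)*x - (21/4)*x*y; G = 95/18 - 9*y + 9*y^2
Gamma^k_ij = (1/2) g^{kl} (d_i g_jl + d_j g_il - d_l g_ij), with g^inv = (1/(EG-F^2)) [[G, -F], [-F, E]]
first partials: E_x = (49/8)*x, E_y = 0, F_x = 21/8 - (21/4)*y, F_y = -(21/4)*x, G_x = 0, G_y = -9 + 18*y
D = EG - F^2 = 815/72 - (153/4)*y + (35/2)*x + (153/4)*y^2 - 35*x*y + (5341/576)*x^2
expanded: Gamma^x_xx = (G E_x - 2F F_x + F E_y)/(2D), Gamma^x_xy = (G E_y - F G_x)/(2D), Gamma^x_yy = (2G F_y - G G_x - F G_y)/(2D), Gamma^y_xx = (2E F_x - E E_y - F E_x)/(2D), Gamma^y_xy = (E G_x - F E_y)/(2D), Gamma^y_yy = (E G_y - 2F F_y + F G_x)/(2D); substitute and cancel common factors


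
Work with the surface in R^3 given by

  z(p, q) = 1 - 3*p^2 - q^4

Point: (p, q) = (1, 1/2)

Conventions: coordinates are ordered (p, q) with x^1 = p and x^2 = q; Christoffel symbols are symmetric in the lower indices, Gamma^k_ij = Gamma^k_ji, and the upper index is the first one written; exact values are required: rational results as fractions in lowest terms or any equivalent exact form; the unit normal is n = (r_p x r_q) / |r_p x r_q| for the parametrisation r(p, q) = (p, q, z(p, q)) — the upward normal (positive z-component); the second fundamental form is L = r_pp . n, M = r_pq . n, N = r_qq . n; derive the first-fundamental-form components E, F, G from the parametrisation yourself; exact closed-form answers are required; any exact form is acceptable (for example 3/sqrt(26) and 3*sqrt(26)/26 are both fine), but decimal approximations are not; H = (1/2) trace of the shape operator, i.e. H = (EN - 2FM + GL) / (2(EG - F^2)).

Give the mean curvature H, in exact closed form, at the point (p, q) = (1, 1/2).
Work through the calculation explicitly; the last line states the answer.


z_p = -6, z_q = -1/2, z_pp = -6, z_pq = 0, z_qq = -3
E = 37, F = 3, G = 5/4; answer radicand W^2 = 149/4
unnormalised second-form numerators: l = -6, m = 0, n = -3; L = l/sqrt(149/4), and similarly M = m/sqrt(W^2), N = n/sqrt(W^2)
H = (E*n - 2*F*m + G*l) / (2*(EG - F^2)*sqrt(W^2)); E*n - 2*F*m + G*l = -237/2, EG - F^2 = 149/4, so H = (-237/149)/sqrt(149/4)

Answer: H = -474*sqrt(149)/22201


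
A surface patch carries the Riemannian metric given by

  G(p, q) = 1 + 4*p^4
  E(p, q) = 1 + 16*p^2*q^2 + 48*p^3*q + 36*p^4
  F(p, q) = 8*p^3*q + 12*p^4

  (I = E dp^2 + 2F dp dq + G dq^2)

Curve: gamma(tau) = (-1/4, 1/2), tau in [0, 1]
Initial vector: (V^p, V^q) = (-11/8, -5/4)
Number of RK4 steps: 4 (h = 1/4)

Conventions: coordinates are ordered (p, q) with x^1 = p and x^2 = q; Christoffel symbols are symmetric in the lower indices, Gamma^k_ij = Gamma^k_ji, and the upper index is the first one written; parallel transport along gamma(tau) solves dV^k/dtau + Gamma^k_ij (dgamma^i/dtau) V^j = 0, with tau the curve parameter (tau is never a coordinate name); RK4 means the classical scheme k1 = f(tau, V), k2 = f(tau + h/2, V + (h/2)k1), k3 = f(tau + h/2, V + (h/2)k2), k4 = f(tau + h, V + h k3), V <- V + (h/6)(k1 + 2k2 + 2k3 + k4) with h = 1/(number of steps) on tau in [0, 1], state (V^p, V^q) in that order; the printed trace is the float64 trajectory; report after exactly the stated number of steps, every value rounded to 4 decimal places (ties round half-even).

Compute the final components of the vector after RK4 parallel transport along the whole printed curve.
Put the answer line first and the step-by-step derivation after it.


Answer: V^p = -1.3750, V^q = -1.2500

gamma'(tau) = (0, 0); f(tau, V)^k = -Gamma^k_ij(gamma(tau)) gamma'^i(tau) V^j; h = 1/4; intermediate values shown to 6 dp
curve data and Christoffel symbols at the stage parameters:
  tau = 0.000000: gamma = (-0.250000, 0.500000), gamma' = (0.000000, 0.000000); Gamma_ppp = 0.121212, Gamma_ppq = 0.121212, Gamma_pqq = 0.000000, Gamma_qpp = -0.121212, Gamma_qpq = -0.121212, Gamma_qqq = 0.000000
  tau = 0.125000: gamma = (-0.250000, 0.500000), gamma' = (0.000000, 0.000000); Gamma_ppp = 0.121212, Gamma_ppq = 0.121212, Gamma_pqq = 0.000000, Gamma_qpp = -0.121212, Gamma_qpq = -0.121212, Gamma_qqq = 0.000000
  tau = 0.250000: gamma = (-0.250000, 0.500000), gamma' = (0.000000, 0.000000); Gamma_ppp = 0.121212, Gamma_ppq = 0.121212, Gamma_pqq = 0.000000, Gamma_qpp = -0.121212, Gamma_qpq = -0.121212, Gamma_qqq = 0.000000
  tau = 0.375000: gamma = (-0.250000, 0.500000), gamma' = (0.000000, 0.000000); Gamma_ppp = 0.121212, Gamma_ppq = 0.121212, Gamma_pqq = 0.000000, Gamma_qpp = -0.121212, Gamma_qpq = -0.121212, Gamma_qqq = 0.000000
  tau = 0.500000: gamma = (-0.250000, 0.500000), gamma' = (0.000000, 0.000000); Gamma_ppp = 0.121212, Gamma_ppq = 0.121212, Gamma_pqq = 0.000000, Gamma_qpp = -0.121212, Gamma_qpq = -0.121212, Gamma_qqq = 0.000000
  tau = 0.625000: gamma = (-0.250000, 0.500000), gamma' = (0.000000, 0.000000); Gamma_ppp = 0.121212, Gamma_ppq = 0.121212, Gamma_pqq = 0.000000, Gamma_qpp = -0.121212, Gamma_qpq = -0.121212, Gamma_qqq = 0.000000
  tau = 0.750000: gamma = (-0.250000, 0.500000), gamma' = (0.000000, 0.000000); Gamma_ppp = 0.121212, Gamma_ppq = 0.121212, Gamma_pqq = 0.000000, Gamma_qpp = -0.121212, Gamma_qpq = -0.121212, Gamma_qqq = 0.000000
  tau = 0.875000: gamma = (-0.250000, 0.500000), gamma' = (0.000000, 0.000000); Gamma_ppp = 0.121212, Gamma_ppq = 0.121212, Gamma_pqq = 0.000000, Gamma_qpp = -0.121212, Gamma_qpq = -0.121212, Gamma_qqq = 0.000000
  tau = 1.000000: gamma = (-0.250000, 0.500000), gamma' = (0.000000, 0.000000); Gamma_ppp = 0.121212, Gamma_ppq = 0.121212, Gamma_pqq = 0.000000, Gamma_qpp = -0.121212, Gamma_qpq = -0.121212, Gamma_qqq = 0.000000
step 0: V^p = -1.3750, V^q = -1.2500
step 1: k1 = (0.000000, 0.000000), k2 = (0.000000, 0.000000), k3 = (0.000000, 0.000000), k4 = (0.000000, 0.000000); V <- V + (h/6)(k1 + 2k2 + 2k3 + k4): V^p = -1.3750, V^q = -1.2500
step 2: k1 = (0.000000, 0.000000), k2 = (0.000000, 0.000000), k3 = (0.000000, 0.000000), k4 = (0.000000, 0.000000); V <- V + (h/6)(k1 + 2k2 + 2k3 + k4): V^p = -1.3750, V^q = -1.2500
step 3: k1 = (0.000000, 0.000000), k2 = (0.000000, 0.000000), k3 = (0.000000, 0.000000), k4 = (0.000000, 0.000000); V <- V + (h/6)(k1 + 2k2 + 2k3 + k4): V^p = -1.3750, V^q = -1.2500
step 4: k1 = (0.000000, 0.000000), k2 = (0.000000, 0.000000), k3 = (0.000000, 0.000000), k4 = (0.000000, 0.000000); V <- V + (h/6)(k1 + 2k2 + 2k3 + k4): V^p = -1.3750, V^q = -1.2500


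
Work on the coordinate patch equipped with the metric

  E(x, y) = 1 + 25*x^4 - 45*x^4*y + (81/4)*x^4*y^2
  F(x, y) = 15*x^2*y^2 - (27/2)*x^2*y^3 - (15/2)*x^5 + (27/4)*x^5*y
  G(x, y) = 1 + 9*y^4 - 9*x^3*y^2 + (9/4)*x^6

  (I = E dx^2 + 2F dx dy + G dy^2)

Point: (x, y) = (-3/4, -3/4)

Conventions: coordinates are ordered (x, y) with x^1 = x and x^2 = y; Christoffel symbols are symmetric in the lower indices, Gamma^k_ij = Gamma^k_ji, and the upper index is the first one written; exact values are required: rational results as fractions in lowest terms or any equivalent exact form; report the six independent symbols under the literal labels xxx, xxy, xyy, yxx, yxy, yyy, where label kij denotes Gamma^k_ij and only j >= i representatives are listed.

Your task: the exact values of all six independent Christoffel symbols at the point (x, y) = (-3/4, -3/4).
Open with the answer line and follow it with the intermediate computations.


Answer: Gamma_xxx = -484812/234101, Gamma_xxy = -97686/234101, Gamma_xyy = -173664/234101, Gamma_yxx = -238788/234101, Gamma_yxy = -48114/234101, Gamma_yyy = -85536/234101

E = 379993/16384, F = 179091/16384, G = 104593/16384 at the point
E_x = -121203/1024, E_y = -48843/2048, F_x = -168237/4096, F_y = -110889/4096, G_x = -24057/2048, G_y = -2673/128
EG - F^2 = 234101/8192;  g^inv = (8192/234101) * [[104593/16384, -179091/16384], [-179091/16384, 379993/16384]]
first-kind symbols [ij,l] = (1/2)(d_i g_jl + d_j g_il - d_l g_ij): [xx,x] = E_x/2 = -121203/2048, [xx,y] = F_x - E_y/2 = -59697/2048, [xy,x] = E_y/2 = -48843/4096, [xy,y] = G_x/2 = -24057/4096, [yy,x] = F_y - G_x/2 = -5427/256, [yy,y] = G_y/2 = -2673/256
Gamma^x_ij = (G*[ij,x] - F*[ij,y])/(EG - F^2), Gamma^y_ij = (E*[ij,y] - F*[ij,x])/(EG - F^2)


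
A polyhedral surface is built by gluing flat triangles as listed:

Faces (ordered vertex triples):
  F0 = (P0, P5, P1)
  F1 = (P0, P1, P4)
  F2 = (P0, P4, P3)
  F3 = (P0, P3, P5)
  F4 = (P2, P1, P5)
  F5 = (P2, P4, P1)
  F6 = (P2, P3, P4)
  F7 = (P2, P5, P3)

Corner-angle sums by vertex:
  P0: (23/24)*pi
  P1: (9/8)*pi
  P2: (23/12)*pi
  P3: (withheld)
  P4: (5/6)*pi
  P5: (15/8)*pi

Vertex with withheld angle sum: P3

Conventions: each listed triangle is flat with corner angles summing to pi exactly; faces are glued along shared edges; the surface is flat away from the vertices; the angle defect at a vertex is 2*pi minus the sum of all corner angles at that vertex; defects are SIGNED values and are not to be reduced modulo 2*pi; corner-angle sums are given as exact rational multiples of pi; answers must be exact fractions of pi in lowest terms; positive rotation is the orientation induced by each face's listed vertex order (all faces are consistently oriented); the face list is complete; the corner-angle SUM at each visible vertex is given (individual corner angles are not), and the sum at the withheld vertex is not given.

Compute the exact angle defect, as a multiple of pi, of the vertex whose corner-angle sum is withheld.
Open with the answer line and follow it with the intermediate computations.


Answer: defect(P3) = (17/24)*pi

V = 6, E = 12, F = 8; chi = V - E + F = 2
Gauss-Bonnet: total defect = 2*pi*chi = 4*pi; visible defects sum to (79/24)*pi


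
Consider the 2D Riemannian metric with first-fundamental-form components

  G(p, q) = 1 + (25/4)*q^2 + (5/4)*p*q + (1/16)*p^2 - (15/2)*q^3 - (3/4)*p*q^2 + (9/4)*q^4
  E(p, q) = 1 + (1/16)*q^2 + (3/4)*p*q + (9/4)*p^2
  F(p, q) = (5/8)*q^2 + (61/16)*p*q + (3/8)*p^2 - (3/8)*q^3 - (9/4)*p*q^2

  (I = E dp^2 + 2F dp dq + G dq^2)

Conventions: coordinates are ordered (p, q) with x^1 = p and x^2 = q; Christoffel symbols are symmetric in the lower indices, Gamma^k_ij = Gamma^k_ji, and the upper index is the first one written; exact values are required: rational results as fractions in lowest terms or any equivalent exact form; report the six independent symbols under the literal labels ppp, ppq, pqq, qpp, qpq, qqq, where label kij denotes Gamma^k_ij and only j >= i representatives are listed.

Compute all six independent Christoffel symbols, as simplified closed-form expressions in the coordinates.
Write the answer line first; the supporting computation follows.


Answer: Gamma_ppp = (36*p + 6*q)/(37*p^2 - 12*p*q^2 + 32*p*q + 36*q^4 - 120*q^3 + 101*q^2 + 16), Gamma_ppq = (6*p + q)/(37*p^2 - 12*p*q^2 + 32*p*q + 36*q^4 - 120*q^3 + 101*q^2 + 16), Gamma_pqq = (-72*p*q + 60*p - 12*q^2 + 10*q)/(37*p^2 - 12*p*q^2 + 32*p*q + 36*q^4 - 120*q^3 + 101*q^2 + 16), Gamma_qpp = (6*p - 36*q^2 + 60*q)/(37*p^2 - 12*p*q^2 + 32*p*q + 36*q^4 - 120*q^3 + 101*q^2 + 16), Gamma_qpq = (p - 6*q^2 + 10*q)/(37*p^2 - 12*p*q^2 + 32*p*q + 36*q^4 - 120*q^3 + 101*q^2 + 16), Gamma_qqq = (-12*p*q + 10*p + 72*q^3 - 180*q^2 + 100*q)/(37*p^2 - 12*p*q^2 + 32*p*q + 36*q^4 - 120*q^3 + 101*q^2 + 16)

E = 1 + (1/16)*q^2 + (3/4)*p*q + (9/4)*p^2; F = (5/8)*q^2 + (61/16)*p*q + (3/8)*p^2 - (3/8)*q^3 - (9/4)*p*q^2; G = 1 + (25/4)*q^2 + (5/4)*p*q + (1/16)*p^2 - (15/2)*q^3 - (3/4)*p*q^2 + (9/4)*q^4
Gamma^k_ij = (1/2) g^{kl} (d_i g_jl + d_j g_il - d_l g_ij), with g^inv = (1/(EG-F^2)) [[G, -F], [-F, E]]
first partials: E_p = (3/4)*q + (9/2)*p, E_q = (1/8)*q + (3/4)*p, F_p = (61/16)*q + (3/4)*p - (9/4)*q^2, F_q = (5/4)*q + (61/16)*p - (9/8)*q^2 - (9/2)*p*q, G_p = (5/4)*q + (1/8)*p - (3/4)*q^2, G_q = (25/2)*q + (5/4)*p - (45/2)*q^2 - (3/2)*p*q + 9*q^3
D = EG - F^2 = 1 + (101/16)*q^2 + 2*p*q + (37/16)*p^2 - (15/2)*q^3 - (3/4)*p*q^2 + (9/4)*q^4
expanded: Gamma^p_pp = (G E_p - 2F F_p + F E_q)/(2D), Gamma^p_pq = (G E_q - F G_p)/(2D), Gamma^p_qq = (2G F_q - G G_p - F G_q)/(2D), Gamma^q_pp = (2E F_p - E E_q - F E_p)/(2D), Gamma^q_pq = (E G_p - F E_q)/(2D), Gamma^q_qq = (E G_q - 2F F_q + F G_p)/(2D); substitute and cancel common factors


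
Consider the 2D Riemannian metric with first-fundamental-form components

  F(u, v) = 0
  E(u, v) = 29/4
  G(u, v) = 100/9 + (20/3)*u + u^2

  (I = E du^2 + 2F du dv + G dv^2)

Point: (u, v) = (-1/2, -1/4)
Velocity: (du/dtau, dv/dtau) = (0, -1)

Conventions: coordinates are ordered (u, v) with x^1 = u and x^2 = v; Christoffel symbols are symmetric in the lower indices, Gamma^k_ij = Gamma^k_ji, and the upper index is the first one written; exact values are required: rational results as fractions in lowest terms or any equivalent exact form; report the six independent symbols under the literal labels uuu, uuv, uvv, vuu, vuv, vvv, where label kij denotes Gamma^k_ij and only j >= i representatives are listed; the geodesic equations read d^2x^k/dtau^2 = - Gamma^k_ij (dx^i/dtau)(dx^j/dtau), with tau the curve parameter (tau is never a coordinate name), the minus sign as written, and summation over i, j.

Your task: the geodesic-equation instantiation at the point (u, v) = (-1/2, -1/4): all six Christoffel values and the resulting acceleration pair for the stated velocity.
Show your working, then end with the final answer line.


E = 29/4, F = 0, G = 289/36 at the point
E_u = 0, E_v = 0, F_u = 0, F_v = 0, G_u = 17/3, G_v = 0
EG - F^2 = 8381/144;  g^inv = (144/8381) * [[289/36, 0], [0, 29/4]]
first-kind symbols [ij,l] = (1/2)(d_i g_jl + d_j g_il - d_l g_ij): [uu,u] = E_u/2 = 0, [uu,v] = F_u - E_v/2 = 0, [uv,u] = E_v/2 = 0, [uv,v] = G_u/2 = 17/6, [vv,u] = F_v - G_u/2 = -17/6, [vv,v] = G_v/2 = 0
Gamma^u_ij = (G*[ij,u] - F*[ij,v])/(EG - F^2), Gamma^v_ij = (E*[ij,v] - F*[ij,u])/(EG - F^2)
Gamma_uuu = 0, Gamma_uuv = 0, Gamma_uvv = -34/87, Gamma_vuu = 0, Gamma_vuv = 6/17, Gamma_vvv = 0
d^2u/dtau^2 = -(Gamma_uuu*(0)^2 + 2*Gamma_uuv*(0)*(-1) + Gamma_uvv*(-1)^2) = 34/87
d^2v/dtau^2 = -(Gamma_vuu*(0)^2 + 2*Gamma_vuv*(0)*(-1) + Gamma_vvv*(-1)^2) = 0

Answer: Gamma_uuu = 0, Gamma_uuv = 0, Gamma_uvv = -34/87, Gamma_vuu = 0, Gamma_vuv = 6/17, Gamma_vvv = 0; accelerations (d^2u/dtau^2, d^2v/dtau^2) = (34/87, 0)


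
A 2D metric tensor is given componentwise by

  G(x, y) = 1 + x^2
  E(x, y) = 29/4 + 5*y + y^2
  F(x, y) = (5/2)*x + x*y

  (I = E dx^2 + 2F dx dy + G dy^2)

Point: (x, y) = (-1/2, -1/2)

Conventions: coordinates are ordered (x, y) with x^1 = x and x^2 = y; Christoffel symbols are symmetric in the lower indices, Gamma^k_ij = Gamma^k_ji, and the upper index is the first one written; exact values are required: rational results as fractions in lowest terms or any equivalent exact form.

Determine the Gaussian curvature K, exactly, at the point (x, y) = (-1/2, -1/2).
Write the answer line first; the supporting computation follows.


Answer: K = -16/441

E = 5, F = -1, G = 5/4, EG - F^2 = 21/4 at the point
E_x = 0, E_y = 4, F_x = 2, F_y = -1/2, G_x = -1, G_y = 0
E_yy = 2, F_xy = 1, G_xx = 2
Brioschi: K = (det M1 - det M2) / (EG - F^2)^2 with the standard first/second-derivative matrices M1, M2.
M1 = [[-E_yy/2 + F_xy - G_xx/2, E_x/2, F_x - E_y/2], [F_y - G_x/2, E, F], [G_y/2, F, G]] = [[-1, 0, 0], [0, 5, -1], [0, -1, 5/4]]; det M1 = -21/4
M2 = [[0, E_y/2, G_x/2], [E_y/2, E, F], [G_x/2, F, G]] = [[0, 2, -1/2], [2, 5, -1], [-1/2, -1, 5/4]]; det M2 = -17/4
det M1 - det M2 = -1; K = -1 / (21/4)^2 = -16/441
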